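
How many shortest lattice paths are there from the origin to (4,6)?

Each path is a sequence of 10 steps with 4 rights: C(10,4) = 210.

210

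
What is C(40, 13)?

12033222880

C(40,13) = (40·39·38·37·36·35·34·33·32·31·30·29·28) / 13! = 74931129164795904000 / 6227020800 = 12033222880.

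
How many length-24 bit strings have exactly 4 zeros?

Choose the 4 positions: C(24,4) = 10626.

10626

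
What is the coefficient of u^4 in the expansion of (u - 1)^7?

-35

The general term is C(7,j)·(u)^j·(-1)^(7-j); the u^4 term has j = 4.
C(7,4) = 35.
Coefficient = C(7,4) · (-1)^3 = 35 · (-1) = -35.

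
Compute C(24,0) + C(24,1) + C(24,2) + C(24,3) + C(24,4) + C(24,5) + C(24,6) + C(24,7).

536155

1 + 24 + 276 + 2024 + 10626 + 42504 + 134596 + 346104 = 536155.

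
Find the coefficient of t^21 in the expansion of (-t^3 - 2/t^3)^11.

-220

General term: C(11,j)·(-t^3)^j·(-2/t^3)^(11-j), with t-exponent 3j − 3(11−j) = 6j − 33.
Set 6j − 33 = 21: j = 9.
C(11,9) = 55; (-1)^9 = -1; (-2)^2 = 4.
Coefficient = 55 · (-1) · 4 = -220.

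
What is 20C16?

4845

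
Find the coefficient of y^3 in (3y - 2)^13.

7907328

The general term is C(13,j)·(3y)^j·(-2)^(13-j); the y^3 term has j = 3.
C(13,3) = 286.
Coefficient = C(13,3) · 3^3 · (-2)^10 = 286 · 27 · 1024 = 7907328.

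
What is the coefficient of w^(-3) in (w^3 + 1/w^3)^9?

126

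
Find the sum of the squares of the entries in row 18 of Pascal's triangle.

9075135300

Σ C(18,r)² is the coefficient of x^18 in (1+x)^18(1+x)^18 = (1+x)^36, i.e. C(36,18) = 9075135300.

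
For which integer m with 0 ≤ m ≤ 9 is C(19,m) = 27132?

6

C(19,m) increases on 0 ≤ m ≤ 9. C(19,5) = 11628 and C(19,6) = 27132, so m = 6.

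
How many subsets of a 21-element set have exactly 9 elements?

Choose the 9 positions: C(21,9) = 293930.

293930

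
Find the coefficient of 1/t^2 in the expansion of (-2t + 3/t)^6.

General term: C(6,j)·(-2t)^j·(3/t)^(6-j), with t-exponent 1j − 1(6−j) = 2j − 6.
Set 2j − 6 = -2: j = 2.
C(6,2) = 15; (-2)^2 = 4; 3^4 = 81.
Coefficient = 15 · 4 · 81 = 4860.

4860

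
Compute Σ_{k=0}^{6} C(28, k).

1 + 28 + 378 + 3276 + 20475 + 98280 + 376740 = 499178.

499178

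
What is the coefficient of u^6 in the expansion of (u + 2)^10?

3360

The general term is C(10,j)·(u)^j·(2)^(10-j); the u^6 term has j = 6.
C(10,6) = 210.
Coefficient = C(10,6) · 2^4 = 210 · 16 = 3360.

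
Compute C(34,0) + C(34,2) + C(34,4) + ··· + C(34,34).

Half of (1+1)^34 + (1−1)^34 gives the even-index sum: 2^33 = 8589934592.

8589934592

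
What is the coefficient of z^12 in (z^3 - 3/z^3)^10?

-3240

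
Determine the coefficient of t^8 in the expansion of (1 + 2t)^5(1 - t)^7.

270

Coefficient of t^8 = Σ_{j} C(5,j)·2^j·C(7,8-j)·(-1)^(8-j) for j from 1 to 5.
= (-10) + 280 + (-1680) + 2800 + (-1120) = 270.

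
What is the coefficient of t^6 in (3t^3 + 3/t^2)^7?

General term: C(7,j)·(3t^3)^j·(3/t^2)^(7-j), with t-exponent 3j − 2(7−j) = 5j − 14.
Set 5j − 14 = 6: j = 4.
C(7,4) = 35; 3^4 = 81; 3^3 = 27.
Coefficient = 35 · 81 · 27 = 76545.

76545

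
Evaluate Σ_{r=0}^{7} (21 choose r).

198440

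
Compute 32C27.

201376

C(32,27) = C(32,5) by symmetry.
C(32,5) = (32·31·30·29·28) / 5! = 24165120 / 120 = 201376.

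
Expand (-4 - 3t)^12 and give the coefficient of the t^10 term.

The general term is C(12,j)·(-4)^j·(-3t)^(12-j); the t^10 term has j = 2.
C(12,2) = 66.
Coefficient = C(12,2) · (-4)^2 · (-3)^10 = 66 · 16 · 59049 = 62355744.

62355744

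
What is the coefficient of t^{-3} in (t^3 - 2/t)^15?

1863680

General term: C(15,j)·(t^3)^j·(-2/t)^(15-j), with t-exponent 3j − 1(15−j) = 4j − 15.
Set 4j − 15 = -3: j = 3.
C(15,3) = 455; 1^3 = 1; (-2)^12 = 4096.
Coefficient = 455 · 1 · 4096 = 1863680.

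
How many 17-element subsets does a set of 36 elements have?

8597496600

C(36,17) = (36·35·34·33·32·31·30·29·28·27·26·25·24·23·22·21·20) / 17! = 3058021453718104473600000 / 355687428096000 = 8597496600.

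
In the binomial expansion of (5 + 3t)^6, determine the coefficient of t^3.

The general term is C(6,j)·(5)^j·(3t)^(6-j); the t^3 term has j = 3.
C(6,3) = 20.
Coefficient = C(6,3) · 5^3 · 3^3 = 20 · 125 · 27 = 67500.

67500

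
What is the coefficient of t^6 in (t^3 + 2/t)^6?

General term: C(6,j)·(t^3)^j·(2/t)^(6-j), with t-exponent 3j − 1(6−j) = 4j − 6.
Set 4j − 6 = 6: j = 3.
C(6,3) = 20; 1^3 = 1; 2^3 = 8.
Coefficient = 20 · 1 · 8 = 160.

160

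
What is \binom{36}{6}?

1947792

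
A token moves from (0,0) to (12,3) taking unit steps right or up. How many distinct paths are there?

Each path is a sequence of 15 steps with 12 rights: C(15,12) = 455.

455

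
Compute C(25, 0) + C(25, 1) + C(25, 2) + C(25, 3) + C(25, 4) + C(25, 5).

1 + 25 + 300 + 2300 + 12650 + 53130 = 68406.

68406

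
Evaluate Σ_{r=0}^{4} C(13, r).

1 + 13 + 78 + 286 + 715 = 1093.

1093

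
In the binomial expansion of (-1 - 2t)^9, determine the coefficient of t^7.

-4608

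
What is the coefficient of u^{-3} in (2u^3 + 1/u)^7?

14

General term: C(7,j)·(2u^3)^j·(1/u)^(7-j), with u-exponent 3j − 1(7−j) = 4j − 7.
Set 4j − 7 = -3: j = 1.
C(7,1) = 7; 2^1 = 2; 1^6 = 1.
Coefficient = 7 · 2 · 1 = 14.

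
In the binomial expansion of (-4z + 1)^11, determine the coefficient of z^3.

-10560

The general term is C(11,j)·(-4z)^j·(1)^(11-j); the z^3 term has j = 3.
C(11,3) = 165.
Coefficient = C(11,3) · (-4)^3 = 165 · (-64) = -10560.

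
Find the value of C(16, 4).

1820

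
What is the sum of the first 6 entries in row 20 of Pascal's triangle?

21700

1 + 20 + 190 + 1140 + 4845 + 15504 = 21700.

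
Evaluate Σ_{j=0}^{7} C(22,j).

280600

1 + 22 + 231 + 1540 + 7315 + 26334 + 74613 + 170544 = 280600.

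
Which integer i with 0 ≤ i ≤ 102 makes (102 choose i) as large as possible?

C(102,i) is maximized at i = 102/2 = 51.

51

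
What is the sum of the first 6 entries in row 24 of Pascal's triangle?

55455

1 + 24 + 276 + 2024 + 10626 + 42504 = 55455.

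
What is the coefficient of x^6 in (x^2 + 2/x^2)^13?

41184

General term: C(13,j)·(x^2)^j·(2/x^2)^(13-j), with x-exponent 2j − 2(13−j) = 4j − 26.
Set 4j − 26 = 6: j = 8.
C(13,8) = 1287; 1^8 = 1; 2^5 = 32.
Coefficient = 1287 · 1 · 32 = 41184.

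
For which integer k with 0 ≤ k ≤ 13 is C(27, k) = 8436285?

10

C(27,k) increases on 0 ≤ k ≤ 13. C(27,9) = 4686825 and C(27,10) = 8436285, so k = 10.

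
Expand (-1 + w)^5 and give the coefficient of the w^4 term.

The general term is C(5,j)·(-1)^j·(w)^(5-j); the w^4 term has j = 1.
C(5,1) = 5.
Coefficient = C(5,1) · (-1)^1 = 5 · (-1) = -5.

-5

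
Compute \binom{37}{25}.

C(37,25) = C(37,12) by symmetry.
C(37,12) = (37·36·35·34·33·32·31·30·29·28·27·26) / 12! = 887342319056793600 / 479001600 = 1852482996.

1852482996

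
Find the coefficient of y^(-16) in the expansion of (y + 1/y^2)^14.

1001

General term: C(14,j)·(y)^j·(1/y^2)^(14-j), with y-exponent 1j − 2(14−j) = 3j − 28.
Set 3j − 28 = -16: j = 4.
C(14,4) = 1001; 1^4 = 1; 1^10 = 1.
Coefficient = 1001 · 1 · 1 = 1001.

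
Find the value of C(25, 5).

53130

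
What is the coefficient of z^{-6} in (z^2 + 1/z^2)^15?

General term: C(15,j)·(z^2)^j·(1/z^2)^(15-j), with z-exponent 2j − 2(15−j) = 4j − 30.
Set 4j − 30 = -6: j = 6.
C(15,6) = 5005; 1^6 = 1; 1^9 = 1.
Coefficient = 5005 · 1 · 1 = 5005.

5005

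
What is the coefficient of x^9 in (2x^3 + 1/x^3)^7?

General term: C(7,j)·(2x^3)^j·(1/x^3)^(7-j), with x-exponent 3j − 3(7−j) = 6j − 21.
Set 6j − 21 = 9: j = 5.
C(7,5) = 21; 2^5 = 32; 1^2 = 1.
Coefficient = 21 · 32 · 1 = 672.

672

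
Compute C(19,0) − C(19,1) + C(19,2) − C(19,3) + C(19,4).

3060

The partial alternating sum Σ_{k=0}^{4} (−1)^k C(19,k) = (−1)^4 C(18,4) = 3060.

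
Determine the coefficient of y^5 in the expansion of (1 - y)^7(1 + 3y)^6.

177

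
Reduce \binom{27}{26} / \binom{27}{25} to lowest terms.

C(n,k+1)/C(n,k) = (n−k)/(k+1) = (27−25)/(25+1) = 2/26 = 1/13.

1/13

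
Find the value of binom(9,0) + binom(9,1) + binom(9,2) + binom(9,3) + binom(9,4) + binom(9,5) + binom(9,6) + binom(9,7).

502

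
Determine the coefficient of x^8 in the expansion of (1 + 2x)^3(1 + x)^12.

22671

Coefficient of x^8 = Σ_{j} C(3,j)·2^j·C(12,8-j)·1^(8-j) for j from 0 to 3.
= 495 + 4752 + 11088 + 6336 = 22671.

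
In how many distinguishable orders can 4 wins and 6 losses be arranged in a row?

Choose positions for the wins: C(10,4) = 210.

210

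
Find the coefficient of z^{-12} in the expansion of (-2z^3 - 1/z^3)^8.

112

General term: C(8,j)·(-2z^3)^j·(-1/z^3)^(8-j), with z-exponent 3j − 3(8−j) = 6j − 24.
Set 6j − 24 = -12: j = 2.
C(8,2) = 28; (-2)^2 = 4; (-1)^6 = 1.
Coefficient = 28 · 4 · 1 = 112.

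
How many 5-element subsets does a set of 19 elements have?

C(19,5) = (19·18·17·16·15) / 5! = 1395360 / 120 = 11628.

11628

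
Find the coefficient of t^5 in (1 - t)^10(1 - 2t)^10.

Coefficient of t^5 = Σ_{j} C(10,j)·(-1)^j·C(10,5-j)·(-2)^(5-j) for j from 0 to 5.
= (-8064) + (-33600) + (-43200) + (-21600) + (-4200) + (-252) = -110916.

-110916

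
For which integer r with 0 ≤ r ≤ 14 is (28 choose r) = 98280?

C(28,r) increases on 0 ≤ r ≤ 14. C(28,4) = 20475 and C(28,5) = 98280, so r = 5.

5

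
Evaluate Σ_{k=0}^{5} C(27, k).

101584

1 + 27 + 351 + 2925 + 17550 + 80730 = 101584.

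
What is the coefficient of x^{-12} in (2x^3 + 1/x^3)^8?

112

General term: C(8,j)·(2x^3)^j·(1/x^3)^(8-j), with x-exponent 3j − 3(8−j) = 6j − 24.
Set 6j − 24 = -12: j = 2.
C(8,2) = 28; 2^2 = 4; 1^6 = 1.
Coefficient = 28 · 4 · 1 = 112.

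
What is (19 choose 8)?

C(19,8) = (19·18·17·16·15·14·13·12) / 8! = 3047466240 / 40320 = 75582.

75582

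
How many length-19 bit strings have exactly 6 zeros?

27132

Choose the 6 positions: C(19,6) = 27132.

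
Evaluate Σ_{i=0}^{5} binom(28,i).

1 + 28 + 378 + 3276 + 20475 + 98280 = 122438.

122438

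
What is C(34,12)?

548354040

C(34,12) = (34·33·32·31·30·29·28·27·26·25·24·23) / 12! = 262662462526464000 / 479001600 = 548354040.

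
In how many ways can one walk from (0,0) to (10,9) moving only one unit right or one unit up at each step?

92378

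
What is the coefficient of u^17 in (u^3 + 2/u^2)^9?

144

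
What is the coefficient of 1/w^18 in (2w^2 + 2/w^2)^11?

General term: C(11,j)·(2w^2)^j·(2/w^2)^(11-j), with w-exponent 2j − 2(11−j) = 4j − 22.
Set 4j − 22 = -18: j = 1.
C(11,1) = 11; 2^1 = 2; 2^10 = 1024.
Coefficient = 11 · 2 · 1024 = 22528.

22528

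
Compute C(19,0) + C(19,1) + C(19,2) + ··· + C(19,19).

Setting x = 1 in (1+x)^19 gives Σ C(19,j) = 2^19 = 524288.

524288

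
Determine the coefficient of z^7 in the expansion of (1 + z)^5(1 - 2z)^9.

Coefficient of z^7 = Σ_{j} C(5,j)·1^j·C(9,7-j)·(-2)^(7-j) for j from 0 to 5.
= (-4608) + 26880 + (-40320) + 20160 + (-3360) + 144 = -1104.

-1104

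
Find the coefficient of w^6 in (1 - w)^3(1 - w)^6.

84

(1 - w)^3(1 - w)^6 = (1 - w)^9, so the coefficient of w^6 is C(9,6)·(-1)^6 = 84·1 = 84.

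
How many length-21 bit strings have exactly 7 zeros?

Choose the 7 positions: C(21,7) = 116280.

116280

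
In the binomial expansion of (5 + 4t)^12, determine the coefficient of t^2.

10312500000

The general term is C(12,j)·(5)^j·(4t)^(12-j); the t^2 term has j = 10.
C(12,10) = 66.
Coefficient = C(12,10) · 5^10 · 4^2 = 66 · 9765625 · 16 = 10312500000.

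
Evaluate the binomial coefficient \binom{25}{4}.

C(25,4) = (25·24·23·22) / 4! = 303600 / 24 = 12650.

12650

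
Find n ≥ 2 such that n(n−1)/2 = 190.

20

n(n−1)/2 = 190 ⇒ n(n−1) = 380. Since 20·19 = 380, n = 20.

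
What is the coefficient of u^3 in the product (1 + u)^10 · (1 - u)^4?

-4

Coefficient of u^3 = Σ_{j} C(10,j)·1^j·C(4,3-j)·(-1)^(3-j) for j from 0 to 3.
= (-4) + 60 + (-180) + 120 = -4.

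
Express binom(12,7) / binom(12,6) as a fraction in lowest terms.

C(n,k+1)/C(n,k) = (n−k)/(k+1) = (12−6)/(6+1) = 6/7.

6/7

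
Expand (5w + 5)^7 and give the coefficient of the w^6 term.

The general term is C(7,j)·(5w)^j·(5)^(7-j); the w^6 term has j = 6.
C(7,6) = 7.
Coefficient = C(7,6) · 5^6 · 5^1 = 7 · 15625 · 5 = 546875.

546875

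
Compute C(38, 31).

12620256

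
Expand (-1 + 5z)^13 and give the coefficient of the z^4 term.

The general term is C(13,j)·(-1)^j·(5z)^(13-j); the z^4 term has j = 9.
C(13,9) = 715.
Coefficient = C(13,9) · (-1)^9 · 5^4 = 715 · (-1) · 625 = -446875.

-446875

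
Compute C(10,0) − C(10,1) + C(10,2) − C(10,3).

-84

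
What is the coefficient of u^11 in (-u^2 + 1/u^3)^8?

-8

General term: C(8,j)·(-u^2)^j·(1/u^3)^(8-j), with u-exponent 2j − 3(8−j) = 5j − 24.
Set 5j − 24 = 11: j = 7.
C(8,7) = 8; (-1)^7 = -1; 1^1 = 1.
Coefficient = 8 · (-1) · 1 = -8.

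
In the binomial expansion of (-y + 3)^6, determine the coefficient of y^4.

135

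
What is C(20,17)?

1140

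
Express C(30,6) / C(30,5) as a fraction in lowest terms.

25/6

C(n,k+1)/C(n,k) = (n−k)/(k+1) = (30−5)/(5+1) = 25/6.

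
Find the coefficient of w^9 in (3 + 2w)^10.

The general term is C(10,j)·(3)^j·(2w)^(10-j); the w^9 term has j = 1.
C(10,1) = 10.
Coefficient = C(10,1) · 3^1 · 2^9 = 10 · 3 · 512 = 15360.

15360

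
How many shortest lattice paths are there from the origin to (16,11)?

13037895

Each path is a sequence of 27 steps with 16 rights: C(27,16) = 13037895.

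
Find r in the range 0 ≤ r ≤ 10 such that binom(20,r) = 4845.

4

C(20,r) increases on 0 ≤ r ≤ 10. C(20,3) = 1140 and C(20,4) = 4845, so r = 4.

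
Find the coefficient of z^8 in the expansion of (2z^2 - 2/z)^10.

215040

General term: C(10,j)·(2z^2)^j·(-2/z)^(10-j), with z-exponent 2j − 1(10−j) = 3j − 10.
Set 3j − 10 = 8: j = 6.
C(10,6) = 210; 2^6 = 64; (-2)^4 = 16.
Coefficient = 210 · 64 · 16 = 215040.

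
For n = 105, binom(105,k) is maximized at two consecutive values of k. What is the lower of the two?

For odd n = 105, C(105,k) peaks at k = (n−1)/2 and (n+1)/2; the lower is 52.

52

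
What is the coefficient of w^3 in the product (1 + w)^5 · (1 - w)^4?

-4

Coefficient of w^3 = Σ_{j} C(5,j)·1^j·C(4,3-j)·(-1)^(3-j) for j from 0 to 3.
= (-4) + 30 + (-40) + 10 = -4.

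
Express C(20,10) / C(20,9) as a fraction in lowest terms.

11/10

C(n,k+1)/C(n,k) = (n−k)/(k+1) = (20−9)/(9+1) = 11/10.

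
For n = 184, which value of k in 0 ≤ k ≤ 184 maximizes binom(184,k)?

C(184,k) is maximized at k = 184/2 = 92.

92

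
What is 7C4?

C(7,4) = C(7,3) by symmetry.
C(7,3) = (7·6·5) / 3! = 210 / 6 = 35.

35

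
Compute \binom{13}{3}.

286

C(13,3) = (13·12·11) / 3! = 1716 / 6 = 286.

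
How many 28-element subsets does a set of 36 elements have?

C(36,28) = C(36,8) by symmetry.
C(36,8) = (36·35·34·33·32·31·30·29) / 8! = 1220096908800 / 40320 = 30260340.

30260340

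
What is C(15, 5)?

C(15,5) = (15·14·13·12·11) / 5! = 360360 / 120 = 3003.

3003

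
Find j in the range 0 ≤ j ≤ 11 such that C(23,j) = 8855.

C(23,j) increases on 0 ≤ j ≤ 11. C(23,3) = 1771 and C(23,4) = 8855, so j = 4.

4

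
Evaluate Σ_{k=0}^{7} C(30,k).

2804012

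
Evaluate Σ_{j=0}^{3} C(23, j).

1 + 23 + 253 + 1771 = 2048.

2048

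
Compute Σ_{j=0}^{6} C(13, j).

4096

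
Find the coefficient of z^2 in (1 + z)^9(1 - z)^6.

-3

Coefficient of z^2 = Σ_{j} C(9,j)·1^j·C(6,2-j)·(-1)^(2-j) for j from 0 to 2.
= 15 + (-54) + 36 = -3.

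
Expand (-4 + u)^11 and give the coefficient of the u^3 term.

The general term is C(11,j)·(-4)^j·(u)^(11-j); the u^3 term has j = 8.
C(11,8) = 165.
Coefficient = C(11,8) · (-4)^8 = 165 · 65536 = 10813440.

10813440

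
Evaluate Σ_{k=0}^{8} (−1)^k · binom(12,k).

165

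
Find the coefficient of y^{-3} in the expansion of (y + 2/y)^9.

5376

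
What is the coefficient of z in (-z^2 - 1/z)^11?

General term: C(11,j)·(-z^2)^j·(-1/z)^(11-j), with z-exponent 2j − 1(11−j) = 3j − 11.
Set 3j − 11 = 1: j = 4.
C(11,4) = 330; (-1)^4 = 1; (-1)^7 = -1.
Coefficient = 330 · 1 · (-1) = -330.

-330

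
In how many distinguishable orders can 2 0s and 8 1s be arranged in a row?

45

Choose positions for the 0s: C(10,2) = 45.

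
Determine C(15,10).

3003

C(15,10) = C(15,5) by symmetry.
C(15,5) = (15·14·13·12·11) / 5! = 360360 / 120 = 3003.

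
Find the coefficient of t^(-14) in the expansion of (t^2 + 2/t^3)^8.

General term: C(8,j)·(t^2)^j·(2/t^3)^(8-j), with t-exponent 2j − 3(8−j) = 5j − 24.
Set 5j − 24 = -14: j = 2.
C(8,2) = 28; 1^2 = 1; 2^6 = 64.
Coefficient = 28 · 1 · 64 = 1792.

1792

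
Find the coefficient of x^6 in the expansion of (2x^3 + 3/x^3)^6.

General term: C(6,j)·(2x^3)^j·(3/x^3)^(6-j), with x-exponent 3j − 3(6−j) = 6j − 18.
Set 6j − 18 = 6: j = 4.
C(6,4) = 15; 2^4 = 16; 3^2 = 9.
Coefficient = 15 · 16 · 9 = 2160.

2160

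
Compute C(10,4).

210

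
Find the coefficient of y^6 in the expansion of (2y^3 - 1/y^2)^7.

-560

General term: C(7,j)·(2y^3)^j·(-1/y^2)^(7-j), with y-exponent 3j − 2(7−j) = 5j − 14.
Set 5j − 14 = 6: j = 4.
C(7,4) = 35; 2^4 = 16; (-1)^3 = -1.
Coefficient = 35 · 16 · (-1) = -560.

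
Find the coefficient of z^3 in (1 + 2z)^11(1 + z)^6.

Coefficient of z^3 = Σ_{j} C(11,j)·2^j·C(6,3-j)·1^(3-j) for j from 0 to 3.
= 20 + 330 + 1320 + 1320 = 2990.

2990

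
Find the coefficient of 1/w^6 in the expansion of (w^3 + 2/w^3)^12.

101376

General term: C(12,j)·(w^3)^j·(2/w^3)^(12-j), with w-exponent 3j − 3(12−j) = 6j − 36.
Set 6j − 36 = -6: j = 5.
C(12,5) = 792; 1^5 = 1; 2^7 = 128.
Coefficient = 792 · 1 · 128 = 101376.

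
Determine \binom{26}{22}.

14950

C(26,22) = C(26,4) by symmetry.
C(26,4) = (26·25·24·23) / 4! = 358800 / 24 = 14950.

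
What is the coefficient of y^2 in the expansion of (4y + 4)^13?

5234491392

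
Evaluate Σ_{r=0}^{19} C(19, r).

The entries of row 19 sum to 2^19 = 524288.

524288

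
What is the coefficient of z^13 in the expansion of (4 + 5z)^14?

68359375000

The general term is C(14,j)·(4)^j·(5z)^(14-j); the z^13 term has j = 1.
C(14,1) = 14.
Coefficient = C(14,1) · 4^1 · 5^13 = 14 · 4 · 1220703125 = 68359375000.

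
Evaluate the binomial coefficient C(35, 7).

6724520

C(35,7) = (35·34·33·32·31·30·29) / 7! = 33891580800 / 5040 = 6724520.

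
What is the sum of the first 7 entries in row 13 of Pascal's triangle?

1 + 13 + 78 + 286 + 715 + 1287 + 1716 = 4096.

4096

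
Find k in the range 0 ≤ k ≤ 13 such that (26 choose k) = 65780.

C(26,k) increases on 0 ≤ k ≤ 13. C(26,4) = 14950 and C(26,5) = 65780, so k = 5.

5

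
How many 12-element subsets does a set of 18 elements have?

18564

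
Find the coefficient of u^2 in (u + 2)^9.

The general term is C(9,j)·(u)^j·(2)^(9-j); the u^2 term has j = 2.
C(9,2) = 36.
Coefficient = C(9,2) · 2^7 = 36 · 128 = 4608.

4608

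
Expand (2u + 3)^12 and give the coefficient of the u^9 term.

The general term is C(12,j)·(2u)^j·(3)^(12-j); the u^9 term has j = 9.
C(12,9) = 220.
Coefficient = C(12,9) · 2^9 · 3^3 = 220 · 512 · 27 = 3041280.

3041280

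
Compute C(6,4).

15

C(6,4) = C(6,2) by symmetry.
C(6,2) = (6·5) / 2! = 30 / 2 = 15.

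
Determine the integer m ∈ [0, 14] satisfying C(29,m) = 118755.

C(29,m) increases on 0 ≤ m ≤ 14. C(29,4) = 23751 and C(29,5) = 118755, so m = 5.

5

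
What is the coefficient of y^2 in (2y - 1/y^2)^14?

1025024

General term: C(14,j)·(2y)^j·(-1/y^2)^(14-j), with y-exponent 1j − 2(14−j) = 3j − 28.
Set 3j − 28 = 2: j = 10.
C(14,10) = 1001; 2^10 = 1024; (-1)^4 = 1.
Coefficient = 1001 · 1024 · 1 = 1025024.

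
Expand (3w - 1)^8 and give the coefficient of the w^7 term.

The general term is C(8,j)·(3w)^j·(-1)^(8-j); the w^7 term has j = 7.
C(8,7) = 8.
Coefficient = C(8,7) · 3^7 · (-1)^1 = 8 · 2187 · (-1) = -17496.

-17496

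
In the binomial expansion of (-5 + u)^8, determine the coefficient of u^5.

-7000

The general term is C(8,j)·(-5)^j·(u)^(8-j); the u^5 term has j = 3.
C(8,3) = 56.
Coefficient = C(8,3) · (-5)^3 = 56 · (-125) = -7000.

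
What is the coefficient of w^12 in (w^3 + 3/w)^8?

General term: C(8,j)·(w^3)^j·(3/w)^(8-j), with w-exponent 3j − 1(8−j) = 4j − 8.
Set 4j − 8 = 12: j = 5.
C(8,5) = 56; 1^5 = 1; 3^3 = 27.
Coefficient = 56 · 1 · 27 = 1512.

1512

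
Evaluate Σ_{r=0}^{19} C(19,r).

524288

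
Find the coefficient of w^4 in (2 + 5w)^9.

2520000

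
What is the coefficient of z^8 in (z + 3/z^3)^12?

36

General term: C(12,j)·(z)^j·(3/z^3)^(12-j), with z-exponent 1j − 3(12−j) = 4j − 36.
Set 4j − 36 = 8: j = 11.
C(12,11) = 12; 1^11 = 1; 3^1 = 3.
Coefficient = 12 · 1 · 3 = 36.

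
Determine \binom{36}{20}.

C(36,20) = C(36,16) by symmetry.
C(36,16) = (36·35·34·33·32·31·30·29·28·27·26·25·24·23·22·21) / 16! = 152901072685905223680000 / 20922789888000 = 7307872110.

7307872110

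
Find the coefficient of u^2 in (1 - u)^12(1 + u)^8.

Coefficient of u^2 = Σ_{j} C(12,j)·(-1)^j·C(8,2-j)·1^(2-j) for j from 0 to 2.
= 28 + (-96) + 66 = -2.

-2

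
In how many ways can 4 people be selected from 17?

This is C(17,4) = 2380.

2380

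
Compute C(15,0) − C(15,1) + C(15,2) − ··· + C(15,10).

1001

The partial alternating sum Σ_{k=0}^{10} (−1)^k C(15,k) = (−1)^10 C(14,10) = 1001.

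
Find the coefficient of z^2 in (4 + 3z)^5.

5760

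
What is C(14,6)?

C(14,6) = (14·13·12·11·10·9) / 6! = 2162160 / 720 = 3003.

3003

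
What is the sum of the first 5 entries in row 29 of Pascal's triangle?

1 + 29 + 406 + 3654 + 23751 = 27841.

27841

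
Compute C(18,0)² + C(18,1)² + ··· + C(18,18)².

9075135300

Σ C(18,r)² is the coefficient of x^18 in (1+x)^18(1+x)^18 = (1+x)^36, i.e. C(36,18) = 9075135300.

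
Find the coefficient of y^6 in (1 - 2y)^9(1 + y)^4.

Coefficient of y^6 = Σ_{j} C(9,j)·(-2)^j·C(4,6-j)·1^(6-j) for j from 2 to 6.
= 144 + (-2688) + 12096 + (-16128) + 5376 = -1200.

-1200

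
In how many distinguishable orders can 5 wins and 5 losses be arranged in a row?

252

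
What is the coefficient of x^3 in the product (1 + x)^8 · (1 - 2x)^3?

-24

Coefficient of x^3 = Σ_{j} C(8,j)·1^j·C(3,3-j)·(-2)^(3-j) for j from 0 to 3.
= (-8) + 96 + (-168) + 56 = -24.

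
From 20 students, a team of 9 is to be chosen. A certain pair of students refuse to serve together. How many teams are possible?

All 9-subsets: C(20,9) = 167960. Those containing both fixed elements: C(18,7) = 31824.
167960 − 31824 = 136136.

136136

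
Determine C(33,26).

4272048

C(33,26) = C(33,7) by symmetry.
C(33,7) = (33·32·31·30·29·28·27) / 7! = 21531121920 / 5040 = 4272048.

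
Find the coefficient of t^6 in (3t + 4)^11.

The general term is C(11,j)·(3t)^j·(4)^(11-j); the t^6 term has j = 6.
C(11,6) = 462.
Coefficient = C(11,6) · 3^6 · 4^5 = 462 · 729 · 1024 = 344881152.

344881152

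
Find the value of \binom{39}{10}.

635745396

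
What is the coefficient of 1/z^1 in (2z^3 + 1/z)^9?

General term: C(9,j)·(2z^3)^j·(1/z)^(9-j), with z-exponent 3j − 1(9−j) = 4j − 9.
Set 4j − 9 = -1: j = 2.
C(9,2) = 36; 2^2 = 4; 1^7 = 1.
Coefficient = 36 · 4 · 1 = 144.

144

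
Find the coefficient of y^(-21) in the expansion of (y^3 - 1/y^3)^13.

286

General term: C(13,j)·(y^3)^j·(-1/y^3)^(13-j), with y-exponent 3j − 3(13−j) = 6j − 39.
Set 6j − 39 = -21: j = 3.
C(13,3) = 286; 1^3 = 1; (-1)^10 = 1.
Coefficient = 286 · 1 · 1 = 286.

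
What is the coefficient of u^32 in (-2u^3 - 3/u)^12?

73728

General term: C(12,j)·(-2u^3)^j·(-3/u)^(12-j), with u-exponent 3j − 1(12−j) = 4j − 12.
Set 4j − 12 = 32: j = 11.
C(12,11) = 12; (-2)^11 = -2048; (-3)^1 = -3.
Coefficient = 12 · (-2048) · (-3) = 73728.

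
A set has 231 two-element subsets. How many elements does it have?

22

n(n−1)/2 = 231 ⇒ n(n−1) = 462. Since 22·21 = 462, n = 22.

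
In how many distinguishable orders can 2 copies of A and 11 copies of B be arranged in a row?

78

Choose positions for the A's: C(13,2) = 78.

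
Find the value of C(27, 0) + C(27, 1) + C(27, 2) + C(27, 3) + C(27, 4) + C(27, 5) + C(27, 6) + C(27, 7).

1285624

1 + 27 + 351 + 2925 + 17550 + 80730 + 296010 + 888030 = 1285624.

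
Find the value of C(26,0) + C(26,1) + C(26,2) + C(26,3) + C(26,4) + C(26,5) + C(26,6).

1 + 26 + 325 + 2600 + 14950 + 65780 + 230230 = 313912.

313912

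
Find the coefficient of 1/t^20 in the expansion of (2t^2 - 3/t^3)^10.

General term: C(10,j)·(2t^2)^j·(-3/t^3)^(10-j), with t-exponent 2j − 3(10−j) = 5j − 30.
Set 5j − 30 = -20: j = 2.
C(10,2) = 45; 2^2 = 4; (-3)^8 = 6561.
Coefficient = 45 · 4 · 6561 = 1180980.

1180980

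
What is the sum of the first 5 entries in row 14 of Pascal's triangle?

1 + 14 + 91 + 364 + 1001 = 1471.

1471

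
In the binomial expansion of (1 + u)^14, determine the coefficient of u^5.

2002

The general term is C(14,j)·(1)^j·(u)^(14-j); the u^5 term has j = 9.
C(14,9) = 2002.
Coefficient = C(14,9) = 2002.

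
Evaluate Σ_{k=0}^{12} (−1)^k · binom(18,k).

6188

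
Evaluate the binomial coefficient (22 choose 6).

74613

C(22,6) = (22·21·20·19·18·17) / 6! = 53721360 / 720 = 74613.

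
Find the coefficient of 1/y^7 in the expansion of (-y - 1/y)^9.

General term: C(9,j)·(-y)^j·(-1/y)^(9-j), with y-exponent 1j − 1(9−j) = 2j − 9.
Set 2j − 9 = -7: j = 1.
C(9,1) = 9; (-1)^1 = -1; (-1)^8 = 1.
Coefficient = 9 · (-1) · 1 = -9.

-9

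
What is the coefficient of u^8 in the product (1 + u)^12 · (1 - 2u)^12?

-10593

Coefficient of u^8 = Σ_{j} C(12,j)·1^j·C(12,8-j)·(-2)^(8-j) for j from 0 to 8.
= 126720 + (-1216512) + 3902976 + (-5575680) + 3920400 + (-1393920) + 243936 + (-19008) + 495 = -10593.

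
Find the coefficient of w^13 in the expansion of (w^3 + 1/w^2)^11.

330

General term: C(11,j)·(w^3)^j·(1/w^2)^(11-j), with w-exponent 3j − 2(11−j) = 5j − 22.
Set 5j − 22 = 13: j = 7.
C(11,7) = 330; 1^7 = 1; 1^4 = 1.
Coefficient = 330 · 1 · 1 = 330.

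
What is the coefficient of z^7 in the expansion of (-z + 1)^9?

The general term is C(9,j)·(-z)^j·(1)^(9-j); the z^7 term has j = 7.
C(9,7) = 36.
Coefficient = C(9,7) · (-1)^7 = 36 · (-1) = -36.

-36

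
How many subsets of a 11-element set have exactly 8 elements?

Choose the 8 positions: C(11,8) = 165.

165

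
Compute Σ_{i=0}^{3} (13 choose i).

1 + 13 + 78 + 286 = 378.

378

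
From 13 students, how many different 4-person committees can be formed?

This is C(13,4) = 715.

715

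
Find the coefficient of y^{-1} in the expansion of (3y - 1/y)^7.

945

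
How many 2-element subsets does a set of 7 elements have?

C(7,2) = (7·6) / 2! = 42 / 2 = 21.

21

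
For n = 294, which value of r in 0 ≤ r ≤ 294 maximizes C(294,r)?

C(294,r) is maximized at r = 294/2 = 147.

147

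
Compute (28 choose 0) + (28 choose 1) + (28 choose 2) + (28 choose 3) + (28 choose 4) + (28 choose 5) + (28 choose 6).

1 + 28 + 378 + 3276 + 20475 + 98280 + 376740 = 499178.

499178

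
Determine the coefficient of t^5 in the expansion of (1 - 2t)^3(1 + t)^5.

Coefficient of t^5 = Σ_{j} C(3,j)·(-2)^j·C(5,5-j)·1^(5-j) for j from 0 to 3.
= 1 + (-30) + 120 + (-80) = 11.

11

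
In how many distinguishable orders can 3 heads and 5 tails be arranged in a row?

Choose positions for the heads: C(8,3) = 56.

56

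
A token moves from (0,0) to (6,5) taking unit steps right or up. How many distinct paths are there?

Each path is a sequence of 11 steps with 6 rights: C(11,6) = 462.

462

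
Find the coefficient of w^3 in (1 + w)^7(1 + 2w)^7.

1197

Coefficient of w^3 = Σ_{j} C(7,j)·1^j·C(7,3-j)·2^(3-j) for j from 0 to 3.
= 280 + 588 + 294 + 35 = 1197.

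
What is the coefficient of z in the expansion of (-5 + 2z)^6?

The general term is C(6,j)·(-5)^j·(2z)^(6-j); the z^1 term has j = 5.
C(6,5) = 6.
Coefficient = C(6,5) · (-5)^5 · 2^1 = 6 · (-3125) · 2 = -37500.

-37500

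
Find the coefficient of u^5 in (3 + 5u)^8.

The general term is C(8,j)·(3)^j·(5u)^(8-j); the u^5 term has j = 3.
C(8,3) = 56.
Coefficient = C(8,3) · 3^3 · 5^5 = 56 · 27 · 3125 = 4725000.

4725000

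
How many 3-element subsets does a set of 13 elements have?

C(13,3) = (13·12·11) / 3! = 1716 / 6 = 286.

286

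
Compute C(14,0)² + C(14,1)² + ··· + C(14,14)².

By Vandermonde's identity, Σ C(14,k)² = C(28,14) = 40116600.

40116600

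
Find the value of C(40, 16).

62852101650

C(40,16) = (40·39·38·37·36·35·34·33·32·31·30·29·28·27·26·25) / 16! = 1315041316842168115200000 / 20922789888000 = 62852101650.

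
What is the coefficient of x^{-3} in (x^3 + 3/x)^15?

241805655

General term: C(15,j)·(x^3)^j·(3/x)^(15-j), with x-exponent 3j − 1(15−j) = 4j − 15.
Set 4j − 15 = -3: j = 3.
C(15,3) = 455; 1^3 = 1; 3^12 = 531441.
Coefficient = 455 · 1 · 531441 = 241805655.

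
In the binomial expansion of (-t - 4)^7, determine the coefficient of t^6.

The general term is C(7,j)·(-t)^j·(-4)^(7-j); the t^6 term has j = 6.
C(7,6) = 7.
Coefficient = C(7,6) · (-4)^1 = 7 · (-4) = -28.

-28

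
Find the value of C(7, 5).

C(7,5) = C(7,2) by symmetry.
C(7,2) = (7·6) / 2! = 42 / 2 = 21.

21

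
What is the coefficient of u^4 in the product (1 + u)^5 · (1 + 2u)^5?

985

Coefficient of u^4 = Σ_{j} C(5,j)·1^j·C(5,4-j)·2^(4-j) for j from 0 to 4.
= 80 + 400 + 400 + 100 + 5 = 985.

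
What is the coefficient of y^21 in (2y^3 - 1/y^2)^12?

-112640

General term: C(12,j)·(2y^3)^j·(-1/y^2)^(12-j), with y-exponent 3j − 2(12−j) = 5j − 24.
Set 5j − 24 = 21: j = 9.
C(12,9) = 220; 2^9 = 512; (-1)^3 = -1.
Coefficient = 220 · 512 · (-1) = -112640.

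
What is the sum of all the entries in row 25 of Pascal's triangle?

Setting x = 1 in (1+x)^25 gives Σ C(25,i) = 2^25 = 33554432.

33554432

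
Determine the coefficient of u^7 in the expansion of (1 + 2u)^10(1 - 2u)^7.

Coefficient of u^7 = Σ_{j} C(10,j)·2^j·C(7,7-j)·(-2)^(7-j) for j from 0 to 7.
= (-128) + 8960 + (-120960) + 537600 + (-940800) + 677376 + (-188160) + 15360 = -10752.

-10752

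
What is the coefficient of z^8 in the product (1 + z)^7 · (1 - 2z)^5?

Coefficient of z^8 = Σ_{j} C(7,j)·1^j·C(5,8-j)·(-2)^(8-j) for j from 3 to 7.
= (-1120) + 2800 + (-1680) + 280 + (-10) = 270.

270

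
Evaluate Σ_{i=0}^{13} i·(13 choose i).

Differentiating (1+x)^13 and setting x=1: Σ i·C(13,i) = 13·2^12 = 53248.

53248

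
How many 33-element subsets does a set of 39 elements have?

C(39,33) = C(39,6) by symmetry.
C(39,6) = (39·38·37·36·35·34) / 6! = 2349088560 / 720 = 3262623.

3262623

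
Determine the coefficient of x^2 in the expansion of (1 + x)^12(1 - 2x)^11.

Coefficient of x^2 = Σ_{j} C(12,j)·1^j·C(11,2-j)·(-2)^(2-j) for j from 0 to 2.
= 220 + (-264) + 66 = 22.

22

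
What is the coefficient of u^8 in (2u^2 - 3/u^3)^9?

41472

General term: C(9,j)·(2u^2)^j·(-3/u^3)^(9-j), with u-exponent 2j − 3(9−j) = 5j − 27.
Set 5j − 27 = 8: j = 7.
C(9,7) = 36; 2^7 = 128; (-3)^2 = 9.
Coefficient = 36 · 128 · 9 = 41472.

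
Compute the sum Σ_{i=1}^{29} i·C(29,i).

Since i·C(29,i) = 29·C(28,i−1), the sum is 29·2^28 = 29·268435456 = 7784628224.

7784628224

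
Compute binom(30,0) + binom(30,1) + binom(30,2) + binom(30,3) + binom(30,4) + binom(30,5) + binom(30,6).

768212

1 + 30 + 435 + 4060 + 27405 + 142506 + 593775 = 768212.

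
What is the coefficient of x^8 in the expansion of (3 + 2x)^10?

103680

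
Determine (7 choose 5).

C(7,5) = C(7,2) by symmetry.
C(7,2) = (7·6) / 2! = 42 / 2 = 21.

21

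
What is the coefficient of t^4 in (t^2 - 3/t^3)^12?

40095

General term: C(12,j)·(t^2)^j·(-3/t^3)^(12-j), with t-exponent 2j − 3(12−j) = 5j − 36.
Set 5j − 36 = 4: j = 8.
C(12,8) = 495; 1^8 = 1; (-3)^4 = 81.
Coefficient = 495 · 1 · 81 = 40095.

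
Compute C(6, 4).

15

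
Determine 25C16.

2042975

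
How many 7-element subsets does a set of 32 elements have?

3365856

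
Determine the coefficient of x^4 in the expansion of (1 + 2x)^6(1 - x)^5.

Coefficient of x^4 = Σ_{j} C(6,j)·2^j·C(5,4-j)·(-1)^(4-j) for j from 0 to 4.
= 5 + (-120) + 600 + (-800) + 240 = -75.

-75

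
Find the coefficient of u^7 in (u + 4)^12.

811008

The general term is C(12,j)·(u)^j·(4)^(12-j); the u^7 term has j = 7.
C(12,7) = 792.
Coefficient = C(12,7) · 4^5 = 792 · 1024 = 811008.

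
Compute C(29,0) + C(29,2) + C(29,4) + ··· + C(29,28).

Half of (1+1)^29 + (1−1)^29 gives the even-index sum: 2^28 = 268435456.

268435456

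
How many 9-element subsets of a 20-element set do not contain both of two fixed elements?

All 9-subsets: C(20,9) = 167960. Those containing both fixed elements: C(18,7) = 31824.
167960 − 31824 = 136136.

136136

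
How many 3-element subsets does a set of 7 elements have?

35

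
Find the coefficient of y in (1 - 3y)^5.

-15

The general term is C(5,j)·(1)^j·(-3y)^(5-j); the y^1 term has j = 4.
C(5,4) = 5.
Coefficient = C(5,4) · (-3)^1 = 5 · (-3) = -15.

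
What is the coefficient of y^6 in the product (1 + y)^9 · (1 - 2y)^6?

-332

Coefficient of y^6 = Σ_{j} C(9,j)·1^j·C(6,6-j)·(-2)^(6-j) for j from 0 to 6.
= 64 + (-1728) + 8640 + (-13440) + 7560 + (-1512) + 84 = -332.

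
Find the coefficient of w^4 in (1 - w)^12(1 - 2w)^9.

24039

Coefficient of w^4 = Σ_{j} C(12,j)·(-1)^j·C(9,4-j)·(-2)^(4-j) for j from 0 to 4.
= 2016 + 8064 + 9504 + 3960 + 495 = 24039.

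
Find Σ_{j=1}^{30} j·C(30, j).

16106127360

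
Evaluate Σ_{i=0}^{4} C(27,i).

1 + 27 + 351 + 2925 + 17550 = 20854.

20854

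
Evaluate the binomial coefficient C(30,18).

C(30,18) = C(30,12) by symmetry.
C(30,12) = (30·29·28·27·26·25·24·23·22·21·20·19) / 12! = 41430393164160000 / 479001600 = 86493225.

86493225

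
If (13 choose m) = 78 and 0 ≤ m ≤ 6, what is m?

C(13,m) increases on 0 ≤ m ≤ 6. C(13,1) = 13 and C(13,2) = 78, so m = 2.

2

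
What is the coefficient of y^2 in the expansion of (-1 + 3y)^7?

The general term is C(7,j)·(-1)^j·(3y)^(7-j); the y^2 term has j = 5.
C(7,5) = 21.
Coefficient = C(7,5) · (-1)^5 · 3^2 = 21 · (-1) · 9 = -189.

-189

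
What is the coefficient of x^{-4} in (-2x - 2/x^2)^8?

General term: C(8,j)·(-2x)^j·(-2/x^2)^(8-j), with x-exponent 1j − 2(8−j) = 3j − 16.
Set 3j − 16 = -4: j = 4.
C(8,4) = 70; (-2)^4 = 16; (-2)^4 = 16.
Coefficient = 70 · 16 · 16 = 17920.

17920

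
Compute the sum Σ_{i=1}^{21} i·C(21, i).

22020096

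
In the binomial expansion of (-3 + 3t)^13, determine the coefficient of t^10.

-455976378

The general term is C(13,j)·(-3)^j·(3t)^(13-j); the t^10 term has j = 3.
C(13,3) = 286.
Coefficient = C(13,3) · (-3)^3 · 3^10 = 286 · (-27) · 59049 = -455976378.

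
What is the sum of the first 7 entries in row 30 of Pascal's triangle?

768212

1 + 30 + 435 + 4060 + 27405 + 142506 + 593775 = 768212.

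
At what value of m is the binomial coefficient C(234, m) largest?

117

C(234,m) is maximized at m = 234/2 = 117.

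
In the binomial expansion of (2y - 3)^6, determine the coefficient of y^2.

4860

The general term is C(6,j)·(2y)^j·(-3)^(6-j); the y^2 term has j = 2.
C(6,2) = 15.
Coefficient = C(6,2) · 2^2 · (-3)^4 = 15 · 4 · 81 = 4860.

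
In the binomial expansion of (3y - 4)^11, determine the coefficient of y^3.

The general term is C(11,j)·(3y)^j·(-4)^(11-j); the y^3 term has j = 3.
C(11,3) = 165.
Coefficient = C(11,3) · 3^3 · (-4)^8 = 165 · 27 · 65536 = 291962880.

291962880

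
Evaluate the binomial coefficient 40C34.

C(40,34) = C(40,6) by symmetry.
C(40,6) = (40·39·38·37·36·35) / 6! = 2763633600 / 720 = 3838380.

3838380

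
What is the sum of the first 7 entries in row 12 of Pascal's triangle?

2510

1 + 12 + 66 + 220 + 495 + 792 + 924 = 2510.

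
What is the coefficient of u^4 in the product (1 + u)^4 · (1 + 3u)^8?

13327

Coefficient of u^4 = Σ_{j} C(4,j)·1^j·C(8,4-j)·3^(4-j) for j from 0 to 4.
= 5670 + 6048 + 1512 + 96 + 1 = 13327.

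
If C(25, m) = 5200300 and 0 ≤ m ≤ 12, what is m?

C(25,m) increases on 0 ≤ m ≤ 12. C(25,11) = 4457400 and C(25,12) = 5200300, so m = 12.

12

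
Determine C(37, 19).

17672631900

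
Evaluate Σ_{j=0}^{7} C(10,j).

1 + 10 + 45 + 120 + 210 + 252 + 210 + 120 = 968.

968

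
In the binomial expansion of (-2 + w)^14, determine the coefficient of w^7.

The general term is C(14,j)·(-2)^j·(w)^(14-j); the w^7 term has j = 7.
C(14,7) = 3432.
Coefficient = C(14,7) · (-2)^7 = 3432 · (-128) = -439296.

-439296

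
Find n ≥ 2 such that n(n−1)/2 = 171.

19

n(n−1)/2 = 171 ⇒ n(n−1) = 342. Since 19·18 = 342, n = 19.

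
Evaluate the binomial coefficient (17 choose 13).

C(17,13) = C(17,4) by symmetry.
C(17,4) = (17·16·15·14) / 4! = 57120 / 24 = 2380.

2380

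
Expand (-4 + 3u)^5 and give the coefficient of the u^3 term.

4320

The general term is C(5,j)·(-4)^j·(3u)^(5-j); the u^3 term has j = 2.
C(5,2) = 10.
Coefficient = C(5,2) · (-4)^2 · 3^3 = 10 · 16 · 27 = 4320.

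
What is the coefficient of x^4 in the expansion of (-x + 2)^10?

The general term is C(10,j)·(-x)^j·(2)^(10-j); the x^4 term has j = 4.
C(10,4) = 210.
Coefficient = C(10,4) · 2^6 = 210 · 64 = 13440.

13440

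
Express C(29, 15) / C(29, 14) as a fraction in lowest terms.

1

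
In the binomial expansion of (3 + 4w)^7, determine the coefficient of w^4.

241920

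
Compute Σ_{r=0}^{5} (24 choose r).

55455

1 + 24 + 276 + 2024 + 10626 + 42504 = 55455.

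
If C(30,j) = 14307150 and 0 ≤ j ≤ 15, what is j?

9

C(30,j) increases on 0 ≤ j ≤ 15. C(30,8) = 5852925 and C(30,9) = 14307150, so j = 9.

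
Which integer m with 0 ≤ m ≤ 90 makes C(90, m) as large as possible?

45

C(90,m) is maximized at m = 90/2 = 45.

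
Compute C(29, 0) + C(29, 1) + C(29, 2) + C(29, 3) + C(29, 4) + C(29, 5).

1 + 29 + 406 + 3654 + 23751 + 118755 = 146596.

146596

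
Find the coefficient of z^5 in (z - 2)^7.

84

The general term is C(7,j)·(z)^j·(-2)^(7-j); the z^5 term has j = 5.
C(7,5) = 21.
Coefficient = C(7,5) · (-2)^2 = 21 · 4 = 84.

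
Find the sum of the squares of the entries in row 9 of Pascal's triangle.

48620

Σ C(9,k)² is the coefficient of x^9 in (1+x)^9(1+x)^9 = (1+x)^18, i.e. C(18,9) = 48620.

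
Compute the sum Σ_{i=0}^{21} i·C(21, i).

22020096

Since i·C(21,i) = 21·C(20,i−1), the sum is 21·2^20 = 21·1048576 = 22020096.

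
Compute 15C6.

5005

C(15,6) = (15·14·13·12·11·10) / 6! = 3603600 / 720 = 5005.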